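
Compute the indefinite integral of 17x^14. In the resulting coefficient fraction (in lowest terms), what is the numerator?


Apply the power rule for integration:
integral of ax^n dx = a/(n+1) * x^(n+1) + C
integral of 17x^14 dx
= 17/15 * x^15 + C
The coefficient in lowest terms is 17/15, and its numerator is 17

17


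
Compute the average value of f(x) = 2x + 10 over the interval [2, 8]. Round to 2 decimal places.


Average value = 1/(b-a) * integral from a to b of f(x) dx
First compute the integral of 2x + 10:
F(x) = x^2 + 10x
F(8) = 1 * 64 + 10 * 8 = 144
F(2) = 1 * 4 + 10 * 2 = 24
Integral = 144 - 24 = 120
Average = 120 / (8 - 2) = 120 / 6
= 20 = 20.00

20.00


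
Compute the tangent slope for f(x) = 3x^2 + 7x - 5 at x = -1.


The slope of the tangent line equals f'(x) at the point.
f(x) = 3x^2 + 7x - 5
f'(x) = 6x + 7
At x = -1:
f'(-1) = 6 * (-1) + 7
= -6 + 7
= 1

1


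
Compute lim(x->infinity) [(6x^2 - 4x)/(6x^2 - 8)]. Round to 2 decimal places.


For limits at infinity with equal-degree polynomials,
we compare leading coefficients.
Numerator leading term: 6x^2
Denominator leading term: 6x^2
Divide both by x^2:
lim = (6 - 4/x) / (6 - 8/x^2)
As x -> infinity, the 1/x and 1/x^2 terms vanish:
= 6/6 = 1 = 1.00

1.00


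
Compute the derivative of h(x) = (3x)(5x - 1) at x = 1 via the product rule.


Let u(x) = 3x and v(x) = 5x - 1
u'(x) = 3
v'(x) = 5
Product rule: h'(x) = u'(x)*v(x) + u(x)*v'(x)
= 3 * (5x - 1) + (3x) * 5
At x = 1:
u(1) = 3 * 1 + 0 = 3
v(1) = 5 * 1 - 1 = 4
h'(1) = 3 * 4 + 3 * 5
= 12 + 15
= 27

27


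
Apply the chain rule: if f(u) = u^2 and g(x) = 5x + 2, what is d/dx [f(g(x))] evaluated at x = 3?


Using the chain rule: (f(g(x)))' = f'(g(x)) * g'(x)
First, find g(3):
g(3) = 5 * 3 + 2 = 17
Next, f'(u) = 2u
And g'(x) = 5
So f'(g(3)) * g'(3)
= 2 * 17 * 5
= 170

170


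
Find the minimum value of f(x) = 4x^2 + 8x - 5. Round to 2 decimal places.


For a quadratic f(x) = ax^2 + bx + c with a > 0, the minimum is at the vertex.
Vertex x-coordinate: x = -b/(2a)
x = -(8) / (2 * 4)
x = -8/8 = -1
Substitute back to find the minimum value:
f(-1) = 4 * (-1)^2 + 8 * (-1) - 5
= 4 - 8 - 5
= -9 = -9.00

-9.00


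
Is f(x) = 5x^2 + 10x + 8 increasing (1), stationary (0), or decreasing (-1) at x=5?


Compute f'(x) to determine behavior:
f'(x) = 10x + 10
f'(5) = 10 * 5 + 10
= 50 + 10
= 60
Since f'(5) > 0, the function is increasing (1)

1


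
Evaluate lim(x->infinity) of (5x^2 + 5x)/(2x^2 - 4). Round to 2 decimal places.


For limits at infinity with equal-degree polynomials,
we compare leading coefficients.
Numerator leading term: 5x^2
Denominator leading term: 2x^2
Divide both by x^2:
lim = (5 + 5/x) / (2 - 4/x^2)
As x -> infinity, the 1/x and 1/x^2 terms vanish:
= 5/2 = 2.50

2.50


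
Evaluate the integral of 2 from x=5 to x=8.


The integral of a constant k over [a, b] equals k * (b - a).
integral from 5 to 8 of 2 dx
= 2 * (8 - 5)
= 2 * 3
= 6

6


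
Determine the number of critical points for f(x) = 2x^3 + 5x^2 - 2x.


Find where f'(x) = 0:
f(x) = 2x^3 + 5x^2 - 2x
f'(x) = 6x^2 + 10x - 2
This is a quadratic in x. Use the discriminant to count real roots.
Discriminant = (10)^2 - 4 * 6 * (-2)
= 100 - (-48)
= 148
Since discriminant > 0, f'(x) = 0 has 2 real solutions.
Number of critical points: 2

2


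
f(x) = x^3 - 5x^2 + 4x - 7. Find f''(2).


First derivative:
f'(x) = 3x^2 - 10x + 4
Second derivative:
f''(x) = 6x - 10
Substitute x = 2:
f''(2) = 6 * 2 - 10
= 12 - 10
= 2

2


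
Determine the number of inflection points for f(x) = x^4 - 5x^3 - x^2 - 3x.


Inflection points occur where f''(x) = 0 and concavity changes.
f(x) = x^4 - 5x^3 - x^2 - 3x
f'(x) = 4x^3 - 15x^2 - 2x - 3
f''(x) = 12x^2 - 30x - 2
This is a quadratic in x. Use the discriminant to count real roots.
Discriminant = (-30)^2 - 4 * 12 * (-2)
= 900 - (-96)
= 996
Since discriminant > 0, f''(x) = 0 has 2 distinct real solutions.
A quadratic with two distinct real roots changes sign at each root, so concavity changes at both.
Number of inflection points: 2

2


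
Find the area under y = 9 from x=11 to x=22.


The area under a constant function y = 9 is a rectangle.
Width = 22 - 11 = 11
Height = 9
Area = width * height
= 11 * 9
= 99

99


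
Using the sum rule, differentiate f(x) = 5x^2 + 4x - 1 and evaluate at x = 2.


Differentiate term by term using power and sum rules:
f(x) = 5x^2 + 4x - 1
f'(x) = 10x + 4
Substitute x = 2:
f'(2) = 10 * 2 + 4
= 20 + 4
= 24

24


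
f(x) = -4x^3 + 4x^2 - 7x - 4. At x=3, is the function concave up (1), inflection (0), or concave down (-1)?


Concavity is determined by the sign of f''(x).
f(x) = -4x^3 + 4x^2 - 7x - 4
f'(x) = -12x^2 + 8x - 7
f''(x) = -24x + 8
f''(3) = -24 * 3 + 8
= -72 + 8
= -64
Since f''(3) < 0, the function is concave down (-1)

-1


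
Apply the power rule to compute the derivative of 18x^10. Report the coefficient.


We apply the power rule: d/dx [ax^n] = a*n * x^(n-1)
d/dx [18x^10]
= 18 * 10 * x^(10-1)
= 180x^9
The coefficient is 180

180


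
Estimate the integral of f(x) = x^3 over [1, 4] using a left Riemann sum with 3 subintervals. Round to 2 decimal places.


Left Riemann sum uses left endpoints of each subinterval.
Interval: [1, 4], n = 3
dx = (4 - 1) / 3 = 1
Left endpoints: [1, 2, 3]
f values: [1, 8, 27]
Sum = dx * (sum of f values)
= 1 * 36
= 36 = 36.00

36.00


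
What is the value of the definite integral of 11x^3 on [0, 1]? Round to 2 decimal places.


Find the antiderivative of 11x^3:
F(x) = 11/4 * x^4
Apply the Fundamental Theorem of Calculus:
F(1) - F(0)
= 11/4 * 1^4 - 11/4 * 0^4
= 11/4 * (1 - 0)
= 11/4 * 1
= 11/4 = 2.75

2.75


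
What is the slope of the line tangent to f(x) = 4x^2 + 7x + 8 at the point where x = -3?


The slope of the tangent line equals f'(x) at the point.
f(x) = 4x^2 + 7x + 8
f'(x) = 8x + 7
At x = -3:
f'(-3) = 8 * (-3) + 7
= -24 + 7
= -17

-17


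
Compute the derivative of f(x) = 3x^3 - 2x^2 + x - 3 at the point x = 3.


Differentiate f(x) = 3x^3 - 2x^2 + x - 3 term by term:
f'(x) = 9x^2 - 4x + 1
Substitute x = 3:
f'(3) = 9 * 3^2 - 4 * 3 + 1
= 81 - 12 + 1
= 70

70


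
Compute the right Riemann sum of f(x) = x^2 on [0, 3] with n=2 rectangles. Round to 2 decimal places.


Right Riemann sum uses right endpoints of each subinterval.
Interval: [0, 3], n = 2
dx = (3 - 0) / 2 = 3/2
Right endpoints: [3/2, 3]
f values: [9/4, 9]
Sum = dx * (sum of f values)
= 3/2 * 45/4
= 135/8 ≈ 16.88

16.88


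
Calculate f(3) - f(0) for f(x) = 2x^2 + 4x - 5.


Net change = f(b) - f(a)
f(x) = 2x^2 + 4x - 5
Compute f(3):
f(3) = 2 * 3^2 + 4 * 3 - 5
= 18 + 12 - 5
= 25
Compute f(0):
f(0) = 2 * 0^2 + 4 * 0 - 5
= 0 + 0 - 5
= -5
Net change = 25 - (-5) = 30

30


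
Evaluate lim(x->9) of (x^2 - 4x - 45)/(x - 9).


Direct substitution gives 0/0, so we factor the numerator.
Factor: (x^2 - 4x - 45) = (x - 9)(x + 5)
Cancel the common factor (x - 9):
(x^2 - 4x - 45)/(x - 9) = (x + 5)
Now substitute x = 9:
= (9) - (-5) = 14

14


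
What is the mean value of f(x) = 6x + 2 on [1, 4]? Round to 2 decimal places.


Average value = 1/(b-a) * integral from a to b of f(x) dx
First compute the integral of 6x + 2:
F(x) = 3x^2 + 2x
F(4) = 3 * 16 + 2 * 4 = 56
F(1) = 3 * 1 + 2 * 1 = 5
Integral = 56 - 5 = 51
Average = 51 / (4 - 1) = 51 / 3
= 17 = 17.00

17.00


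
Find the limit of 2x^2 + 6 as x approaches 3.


Since polynomials are continuous, we use direct substitution.
lim(x->3) of 2x^2 + 6
= 2 * 3^2 + 0 * 3 + 6
= 18 + 0 + 6
= 24

24


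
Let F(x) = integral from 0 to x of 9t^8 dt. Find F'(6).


By the Fundamental Theorem of Calculus (Part 1):
If F(x) = integral from 0 to x of f(t) dt, then F'(x) = f(x)
Here f(t) = 9t^8
So F'(x) = 9x^8
Evaluate at x = 6:
F'(6) = 9 * 6^8
= 9 * 1679616
= 15116544

15116544


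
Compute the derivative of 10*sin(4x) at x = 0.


Apply the chain rule to differentiate 10*sin(4x):
d/dx [10*sin(4x)]
= 10 * cos(4x) * d/dx(4x)
= 10 * 4 * cos(4x)
= 40 * cos(4x)
Evaluate at x = 0:
= 40 * cos(0)
= 40 * 1
= 40

40


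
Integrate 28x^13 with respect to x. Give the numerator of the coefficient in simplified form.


Apply the power rule for integration:
integral of ax^n dx = a/(n+1) * x^(n+1) + C
integral of 28x^13 dx
= 28/14 * x^14 + C
= 2 * x^14 + C
The coefficient in lowest terms is 2 = 2/1, so its numerator is 2

2


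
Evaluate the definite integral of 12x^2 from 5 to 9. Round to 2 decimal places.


Find the antiderivative of 12x^2:
F(x) = 12/3 * x^3
Apply the Fundamental Theorem of Calculus:
F(9) - F(5)
= 12/3 * 9^3 - 12/3 * 5^3
= 12/3 * (729 - 125)
= 12/3 * 604
= 2416 = 2416.00

2416.00


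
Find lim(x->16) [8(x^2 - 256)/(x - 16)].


Direct substitution gives 0/0, so we factor the numerator.
Factor: 8(x^2 - 256) = 8 * (x - 16)(x + 16)
Cancel the common factor (x - 16):
8(x^2 - 256)/(x - 16) = 8 * (x + 16)
Now substitute x = 16:
= 8 * (16 + 16) = 256

256


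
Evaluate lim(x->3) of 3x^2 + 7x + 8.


Since polynomials are continuous, we use direct substitution.
lim(x->3) of 3x^2 + 7x + 8
= 3 * 3^2 + 7 * 3 + 8
= 27 + 21 + 8
= 56

56


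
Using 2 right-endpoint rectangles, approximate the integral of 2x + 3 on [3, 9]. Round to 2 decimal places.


Right Riemann sum uses right endpoints of each subinterval.
Interval: [3, 9], n = 2
dx = (9 - 3) / 2 = 3
Right endpoints: [6, 9]
f values: [15, 21]
Sum = dx * (sum of f values)
= 3 * 36
= 108 = 108.00

108.00


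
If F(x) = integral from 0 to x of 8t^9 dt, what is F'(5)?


By the Fundamental Theorem of Calculus (Part 1):
If F(x) = integral from 0 to x of f(t) dt, then F'(x) = f(x)
Here f(t) = 8t^9
So F'(x) = 8x^9
Evaluate at x = 5:
F'(5) = 8 * 5^9
= 8 * 1953125
= 15625000

15625000


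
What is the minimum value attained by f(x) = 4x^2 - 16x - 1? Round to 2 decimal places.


For a quadratic f(x) = ax^2 + bx + c with a > 0, the minimum is at the vertex.
Vertex x-coordinate: x = -b/(2a)
x = -(-16) / (2 * 4)
x = 16/8 = 2
Substitute back to find the minimum value:
f(2) = 4 * 2^2 - 16 * 2 - 1
= 16 - 32 - 1
= -17 = -17.00

-17.00


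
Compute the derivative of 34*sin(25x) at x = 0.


Apply the chain rule to differentiate 34*sin(25x):
d/dx [34*sin(25x)]
= 34 * cos(25x) * d/dx(25x)
= 34 * 25 * cos(25x)
= 850 * cos(25x)
Evaluate at x = 0:
= 850 * cos(0)
= 850 * 1
= 850

850


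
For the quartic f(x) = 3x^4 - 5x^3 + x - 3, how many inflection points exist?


Inflection points occur where f''(x) = 0 and concavity changes.
f(x) = 3x^4 - 5x^3 + x - 3
f'(x) = 12x^3 - 15x^2 + 1
f''(x) = 36x^2 - 30x
This is a quadratic in x. Use the discriminant to count real roots.
Discriminant = (-30)^2 - 4 * 36 * 0
= 900 - 0
= 900
Since discriminant > 0, f''(x) = 0 has 2 distinct real solutions.
A quadratic with two distinct real roots changes sign at each root, so concavity changes at both.
Number of inflection points: 2

2


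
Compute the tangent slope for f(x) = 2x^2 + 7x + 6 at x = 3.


The slope of the tangent line equals f'(x) at the point.
f(x) = 2x^2 + 7x + 6
f'(x) = 4x + 7
At x = 3:
f'(3) = 4 * 3 + 7
= 12 + 7
= 19

19


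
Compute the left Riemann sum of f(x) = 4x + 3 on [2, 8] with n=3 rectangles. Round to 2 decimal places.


Left Riemann sum uses left endpoints of each subinterval.
Interval: [2, 8], n = 3
dx = (8 - 2) / 3 = 2
Left endpoints: [2, 4, 6]
f values: [11, 19, 27]
Sum = dx * (sum of f values)
= 2 * 57
= 114 = 114.00

114.00


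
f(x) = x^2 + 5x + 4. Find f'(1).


Differentiate term by term using power and sum rules:
f(x) = x^2 + 5x + 4
f'(x) = 2x + 5
Substitute x = 1:
f'(1) = 2 * 1 + 5
= 2 + 5
= 7

7


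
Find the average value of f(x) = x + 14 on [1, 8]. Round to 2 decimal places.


Average value = 1/(b-a) * integral from a to b of f(x) dx
First compute the integral of x + 14:
F(x) = (1/2)x^2 + 14x
F(8) = 1/2 * 64 + 14 * 8 = 144
F(1) = 1/2 * 1 + 14 * 1 = 29/2
Integral = 144 - 29/2 = 259/2
Average = (259/2) / (8 - 1) = (259/2) / 7
= 37/2 = 18.50

18.50


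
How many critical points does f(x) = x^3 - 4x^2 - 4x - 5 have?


Find where f'(x) = 0:
f(x) = x^3 - 4x^2 - 4x - 5
f'(x) = 3x^2 - 8x - 4
This is a quadratic in x. Use the discriminant to count real roots.
Discriminant = (-8)^2 - 4 * 3 * (-4)
= 64 - (-48)
= 112
Since discriminant > 0, f'(x) = 0 has 2 real solutions.
Number of critical points: 2

2


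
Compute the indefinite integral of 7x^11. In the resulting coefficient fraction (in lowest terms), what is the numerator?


Apply the power rule for integration:
integral of ax^n dx = a/(n+1) * x^(n+1) + C
integral of 7x^11 dx
= 7/12 * x^12 + C
The coefficient in lowest terms is 7/12, and its numerator is 7

7


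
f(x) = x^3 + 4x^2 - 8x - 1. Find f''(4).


First derivative:
f'(x) = 3x^2 + 8x - 8
Second derivative:
f''(x) = 6x + 8
Substitute x = 4:
f''(4) = 6 * 4 + 8
= 24 + 8
= 32

32


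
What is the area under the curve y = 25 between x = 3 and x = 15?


The area under a constant function y = 25 is a rectangle.
Width = 15 - 3 = 12
Height = 25
Area = width * height
= 12 * 25
= 300

300


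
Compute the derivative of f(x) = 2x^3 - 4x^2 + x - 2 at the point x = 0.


Differentiate f(x) = 2x^3 - 4x^2 + x - 2 term by term:
f'(x) = 6x^2 - 8x + 1
Substitute x = 0:
f'(0) = 6 * 0^2 - 8 * 0 + 1
= 0 + 0 + 1
= 1

1


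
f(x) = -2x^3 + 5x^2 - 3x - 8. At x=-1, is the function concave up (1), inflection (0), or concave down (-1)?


Concavity is determined by the sign of f''(x).
f(x) = -2x^3 + 5x^2 - 3x - 8
f'(x) = -6x^2 + 10x - 3
f''(x) = -12x + 10
f''(-1) = -12 * (-1) + 10
= 12 + 10
= 22
Since f''(-1) > 0, the function is concave up (1)

1


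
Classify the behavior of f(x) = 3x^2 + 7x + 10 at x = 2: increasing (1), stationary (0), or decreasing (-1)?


Compute f'(x) to determine behavior:
f'(x) = 6x + 7
f'(2) = 6 * 2 + 7
= 12 + 7
= 19
Since f'(2) > 0, the function is increasing (1)

1


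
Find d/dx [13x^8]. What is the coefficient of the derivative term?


We apply the power rule: d/dx [ax^n] = a*n * x^(n-1)
d/dx [13x^8]
= 13 * 8 * x^(8-1)
= 104x^7
The coefficient is 104

104


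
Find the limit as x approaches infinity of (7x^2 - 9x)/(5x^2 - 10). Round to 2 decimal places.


For limits at infinity with equal-degree polynomials,
we compare leading coefficients.
Numerator leading term: 7x^2
Denominator leading term: 5x^2
Divide both by x^2:
lim = (7 - 9/x) / (5 - 10/x^2)
As x -> infinity, the 1/x and 1/x^2 terms vanish:
= 7/5 = 1.40

1.40


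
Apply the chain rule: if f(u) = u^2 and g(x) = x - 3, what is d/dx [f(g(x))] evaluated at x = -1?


Using the chain rule: (f(g(x)))' = f'(g(x)) * g'(x)
First, find g(-1):
g(-1) = 1 * (-1) - 3 = -4
Next, f'(u) = 2u
And g'(x) = 1
So f'(g(-1)) * g'(-1)
= 2 * (-4) * 1
= -8

-8


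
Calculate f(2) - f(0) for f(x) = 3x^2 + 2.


Net change = f(b) - f(a)
f(x) = 3x^2 + 2
Compute f(2):
f(2) = 3 * 2^2 + 0 * 2 + 2
= 12 + 0 + 2
= 14
Compute f(0):
f(0) = 3 * 0^2 + 0 * 0 + 2
= 0 + 0 + 2
= 2
Net change = 14 - 2 = 12

12


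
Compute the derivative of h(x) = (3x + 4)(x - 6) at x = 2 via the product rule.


Let u(x) = 3x + 4 and v(x) = x - 6
u'(x) = 3
v'(x) = 1
Product rule: h'(x) = u'(x)*v(x) + u(x)*v'(x)
= 3 * (x - 6) + (3x + 4) * 1
At x = 2:
u(2) = 3 * 2 + 4 = 10
v(2) = 1 * 2 - 6 = -4
h'(2) = 3 * (-4) + 10 * 1
= -12 + 10
= -2

-2


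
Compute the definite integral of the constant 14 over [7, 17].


The integral of a constant k over [a, b] equals k * (b - a).
integral from 7 to 17 of 14 dx
= 14 * (17 - 7)
= 14 * 10
= 140

140


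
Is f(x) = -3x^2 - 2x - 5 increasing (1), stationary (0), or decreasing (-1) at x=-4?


Compute f'(x) to determine behavior:
f'(x) = -6x - 2
f'(-4) = -6 * (-4) - 2
= 24 - 2
= 22
Since f'(-4) > 0, the function is increasing (1)

1


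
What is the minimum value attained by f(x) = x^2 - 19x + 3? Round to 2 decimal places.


For a quadratic f(x) = ax^2 + bx + c with a > 0, the minimum is at the vertex.
Vertex x-coordinate: x = -b/(2a)
x = -(-19) / (2 * 1)
x = 19/2
Substitute back to find the minimum value:
f(19/2) = 1 * (19/2)^2 - 19 * (19/2) + 3
= 361/4 - 361/2 + 3
= -349/4 = -87.25

-87.25


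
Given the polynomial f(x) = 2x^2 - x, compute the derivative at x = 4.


Differentiate term by term using power and sum rules:
f(x) = 2x^2 - x
f'(x) = 4x - 1
Substitute x = 4:
f'(4) = 4 * 4 - 1
= 16 - 1
= 15

15


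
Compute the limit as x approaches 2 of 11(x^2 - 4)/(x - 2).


Direct substitution gives 0/0, so we factor the numerator.
Factor: 11(x^2 - 4) = 11 * (x - 2)(x + 2)
Cancel the common factor (x - 2):
11(x^2 - 4)/(x - 2) = 11 * (x + 2)
Now substitute x = 2:
= 11 * (2 + 2) = 44

44


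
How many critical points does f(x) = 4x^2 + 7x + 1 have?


Find where f'(x) = 0:
f'(x) = 8x + 7
Set f'(x) = 0:
8x + 7 = 0
x = -7 / 8 = -7/8
This is a linear equation in x, so there is exactly one solution.
Number of critical points: 1

1


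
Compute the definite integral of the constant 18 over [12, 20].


The integral of a constant k over [a, b] equals k * (b - a).
integral from 12 to 20 of 18 dx
= 18 * (20 - 12)
= 18 * 8
= 144

144


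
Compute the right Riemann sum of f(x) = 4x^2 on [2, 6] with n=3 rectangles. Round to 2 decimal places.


Right Riemann sum uses right endpoints of each subinterval.
Interval: [2, 6], n = 3
dx = (6 - 2) / 3 = 4/3
Right endpoints: [10/3, 14/3, 6]
f values: [400/9, 784/9, 144]
Sum = dx * (sum of f values)
= 4/3 * 2480/9
= 9920/27 ≈ 367.41

367.41


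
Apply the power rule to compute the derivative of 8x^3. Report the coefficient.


We apply the power rule: d/dx [ax^n] = a*n * x^(n-1)
d/dx [8x^3]
= 8 * 3 * x^(3-1)
= 24x^2
The coefficient is 24

24


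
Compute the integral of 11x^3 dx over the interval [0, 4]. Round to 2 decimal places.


Find the antiderivative of 11x^3:
F(x) = 11/4 * x^4
Apply the Fundamental Theorem of Calculus:
F(4) - F(0)
= 11/4 * 4^4 - 11/4 * 0^4
= 11/4 * (256 - 0)
= 11/4 * 256
= 704 = 704.00

704.00


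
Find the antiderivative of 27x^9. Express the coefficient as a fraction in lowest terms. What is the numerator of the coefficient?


Apply the power rule for integration:
integral of ax^n dx = a/(n+1) * x^(n+1) + C
integral of 27x^9 dx
= 27/10 * x^10 + C
The coefficient in lowest terms is 27/10, and its numerator is 27

27


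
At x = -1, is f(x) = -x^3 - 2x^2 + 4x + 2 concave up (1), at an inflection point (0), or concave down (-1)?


Concavity is determined by the sign of f''(x).
f(x) = -x^3 - 2x^2 + 4x + 2
f'(x) = -3x^2 - 4x + 4
f''(x) = -6x - 4
f''(-1) = -6 * (-1) - 4
= 6 - 4
= 2
Since f''(-1) > 0, the function is concave up (1)

1


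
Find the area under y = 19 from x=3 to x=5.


The area under a constant function y = 19 is a rectangle.
Width = 5 - 3 = 2
Height = 19
Area = width * height
= 2 * 19
= 38

38


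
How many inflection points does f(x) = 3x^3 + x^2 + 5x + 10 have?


Inflection points occur where f''(x) = 0 and concavity changes.
f(x) = 3x^3 + x^2 + 5x + 10
f'(x) = 9x^2 + 2x + 5
f''(x) = 18x + 2
Set f''(x) = 0:
18x + 2 = 0
x = -2 / 18 = -1/9
Since f''(x) is linear (degree 1), it changes sign at this point.
Therefore there is exactly 1 inflection point.

1


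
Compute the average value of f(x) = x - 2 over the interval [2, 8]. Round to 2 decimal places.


Average value = 1/(b-a) * integral from a to b of f(x) dx
First compute the integral of x - 2:
F(x) = (1/2)x^2 - 2x
F(8) = 1/2 * 64 - 2 * 8 = 16
F(2) = 1/2 * 4 - 2 * 2 = -2
Integral = 16 - (-2) = 18
Average = 18 / (8 - 2) = 18 / 6
= 3 = 3.00

3.00


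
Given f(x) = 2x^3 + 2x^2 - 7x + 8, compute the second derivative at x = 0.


First derivative:
f'(x) = 6x^2 + 4x - 7
Second derivative:
f''(x) = 12x + 4
Substitute x = 0:
f''(0) = 12 * 0 + 4
= 0 + 4
= 4

4


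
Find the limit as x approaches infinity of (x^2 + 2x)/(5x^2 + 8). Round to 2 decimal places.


For limits at infinity with equal-degree polynomials,
we compare leading coefficients.
Numerator leading term: x^2
Denominator leading term: 5x^2
Divide both by x^2:
lim = (1 + 2/x) / (5 + 8/x^2)
As x -> infinity, the 1/x and 1/x^2 terms vanish:
= 1/5 = 0.20

0.20


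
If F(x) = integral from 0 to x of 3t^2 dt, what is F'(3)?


By the Fundamental Theorem of Calculus (Part 1):
If F(x) = integral from 0 to x of f(t) dt, then F'(x) = f(x)
Here f(t) = 3t^2
So F'(x) = 3x^2
Evaluate at x = 3:
F'(3) = 3 * 3^2
= 3 * 9
= 27

27


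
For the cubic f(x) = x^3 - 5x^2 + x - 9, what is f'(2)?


Differentiate f(x) = x^3 - 5x^2 + x - 9 term by term:
f'(x) = 3x^2 - 10x + 1
Substitute x = 2:
f'(2) = 3 * 2^2 - 10 * 2 + 1
= 12 - 20 + 1
= -7

-7


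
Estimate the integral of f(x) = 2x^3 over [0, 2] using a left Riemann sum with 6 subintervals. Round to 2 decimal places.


Left Riemann sum uses left endpoints of each subinterval.
Interval: [0, 2], n = 6
dx = (2 - 0) / 6 = 1/3
Left endpoints: [0, 1/3, 2/3, 1, 4/3, 5/3]
f values: [0, 2/27, 16/27, 2, 128/27, 250/27]
Sum = dx * (sum of f values)
= 1/3 * 50/3
= 50/9 ≈ 5.56

5.56


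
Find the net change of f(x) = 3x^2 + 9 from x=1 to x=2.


Net change = f(b) - f(a)
f(x) = 3x^2 + 9
Compute f(2):
f(2) = 3 * 2^2 + 0 * 2 + 9
= 12 + 0 + 9
= 21
Compute f(1):
f(1) = 3 * 1^2 + 0 * 1 + 9
= 3 + 0 + 9
= 12
Net change = 21 - 12 = 9

9


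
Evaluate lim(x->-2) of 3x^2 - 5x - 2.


Since polynomials are continuous, we use direct substitution.
lim(x->-2) of 3x^2 - 5x - 2
= 3 * (-2)^2 - 5 * (-2) - 2
= 12 + 10 - 2
= 20

20


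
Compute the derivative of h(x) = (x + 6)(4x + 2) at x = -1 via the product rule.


Let u(x) = x + 6 and v(x) = 4x + 2
u'(x) = 1
v'(x) = 4
Product rule: h'(x) = u'(x)*v(x) + u(x)*v'(x)
= 1 * (4x + 2) + (x + 6) * 4
At x = -1:
u(-1) = 1 * (-1) + 6 = 5
v(-1) = 4 * (-1) + 2 = -2
h'(-1) = 1 * (-2) + 5 * 4
= -2 + 20
= 18

18


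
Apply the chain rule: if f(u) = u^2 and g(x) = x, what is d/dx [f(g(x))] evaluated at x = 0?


Using the chain rule: (f(g(x)))' = f'(g(x)) * g'(x)
First, find g(0):
g(0) = 1 * 0 + 0 = 0
Next, f'(u) = 2u
And g'(x) = 1
So f'(g(0)) * g'(0)
= 2 * 0 * 1
= 0

0


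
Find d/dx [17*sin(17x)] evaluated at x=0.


Apply the chain rule to differentiate 17*sin(17x):
d/dx [17*sin(17x)]
= 17 * cos(17x) * d/dx(17x)
= 17 * 17 * cos(17x)
= 289 * cos(17x)
Evaluate at x = 0:
= 289 * cos(0)
= 289 * 1
= 289

289


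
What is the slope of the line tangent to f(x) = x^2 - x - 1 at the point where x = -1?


The slope of the tangent line equals f'(x) at the point.
f(x) = x^2 - x - 1
f'(x) = 2x - 1
At x = -1:
f'(-1) = 2 * (-1) - 1
= -2 - 1
= -3

-3


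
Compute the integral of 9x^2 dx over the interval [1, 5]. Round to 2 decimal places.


Find the antiderivative of 9x^2:
F(x) = 9/3 * x^3
Apply the Fundamental Theorem of Calculus:
F(5) - F(1)
= 9/3 * 5^3 - 9/3 * 1^3
= 9/3 * (125 - 1)
= 9/3 * 124
= 372 = 372.00

372.00


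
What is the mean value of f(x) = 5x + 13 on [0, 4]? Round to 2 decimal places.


Average value = 1/(b-a) * integral from a to b of f(x) dx
First compute the integral of 5x + 13:
F(x) = (5/2)x^2 + 13x
F(4) = 5/2 * 16 + 13 * 4 = 92
F(0) = 5/2 * 0 + 13 * 0 = 0
Integral = 92 - 0 = 92
Average = 92 / (4 - 0) = 92 / 4
= 23 = 23.00

23.00


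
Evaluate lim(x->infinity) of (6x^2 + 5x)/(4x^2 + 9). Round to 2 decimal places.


For limits at infinity with equal-degree polynomials,
we compare leading coefficients.
Numerator leading term: 6x^2
Denominator leading term: 4x^2
Divide both by x^2:
lim = (6 + 5/x) / (4 + 9/x^2)
As x -> infinity, the 1/x and 1/x^2 terms vanish:
= 6/4 = 3/2 = 1.50

1.50


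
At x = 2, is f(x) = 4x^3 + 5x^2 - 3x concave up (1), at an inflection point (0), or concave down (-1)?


Concavity is determined by the sign of f''(x).
f(x) = 4x^3 + 5x^2 - 3x
f'(x) = 12x^2 + 10x - 3
f''(x) = 24x + 10
f''(2) = 24 * 2 + 10
= 48 + 10
= 58
Since f''(2) > 0, the function is concave up (1)

1


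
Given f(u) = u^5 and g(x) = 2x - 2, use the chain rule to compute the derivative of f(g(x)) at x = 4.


Using the chain rule: (f(g(x)))' = f'(g(x)) * g'(x)
First, find g(4):
g(4) = 2 * 4 - 2 = 6
Next, f'(u) = 5u^4
And g'(x) = 2
So f'(g(4)) * g'(4)
= 5 * 6^4 * 2
= 5 * 1296 * 2
= 12960

12960


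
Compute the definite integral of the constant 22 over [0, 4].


The integral of a constant k over [a, b] equals k * (b - a).
integral from 0 to 4 of 22 dx
= 22 * (4 - 0)
= 22 * 4
= 88

88


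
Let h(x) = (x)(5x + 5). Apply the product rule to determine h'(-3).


Let u(x) = x and v(x) = 5x + 5
u'(x) = 1
v'(x) = 5
Product rule: h'(x) = u'(x)*v(x) + u(x)*v'(x)
= 1 * (5x + 5) + (x) * 5
At x = -3:
u(-3) = 1 * (-3) + 0 = -3
v(-3) = 5 * (-3) + 5 = -10
h'(-3) = 1 * (-10) + (-3) * 5
= -10 - 15
= -25

-25


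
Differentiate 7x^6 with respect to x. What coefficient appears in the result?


We apply the power rule: d/dx [ax^n] = a*n * x^(n-1)
d/dx [7x^6]
= 7 * 6 * x^(6-1)
= 42x^5
The coefficient is 42

42


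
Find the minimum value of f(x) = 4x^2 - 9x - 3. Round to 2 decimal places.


For a quadratic f(x) = ax^2 + bx + c with a > 0, the minimum is at the vertex.
Vertex x-coordinate: x = -b/(2a)
x = -(-9) / (2 * 4)
x = 9/8
Substitute back to find the minimum value:
f(9/8) = 4 * (9/8)^2 - 9 * (9/8) - 3
= 81/16 - 81/8 - 3
= -129/16 ≈ -8.06

-8.06


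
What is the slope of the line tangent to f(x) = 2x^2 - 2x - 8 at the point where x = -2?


The slope of the tangent line equals f'(x) at the point.
f(x) = 2x^2 - 2x - 8
f'(x) = 4x - 2
At x = -2:
f'(-2) = 4 * (-2) - 2
= -8 - 2
= -10

-10


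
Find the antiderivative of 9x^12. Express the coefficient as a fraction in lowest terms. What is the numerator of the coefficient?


Apply the power rule for integration:
integral of ax^n dx = a/(n+1) * x^(n+1) + C
integral of 9x^12 dx
= 9/13 * x^13 + C
The coefficient in lowest terms is 9/13, and its numerator is 9

9


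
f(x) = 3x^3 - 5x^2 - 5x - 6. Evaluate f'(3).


Differentiate f(x) = 3x^3 - 5x^2 - 5x - 6 term by term:
f'(x) = 9x^2 - 10x - 5
Substitute x = 3:
f'(3) = 9 * 3^2 - 10 * 3 - 5
= 81 - 30 - 5
= 46

46


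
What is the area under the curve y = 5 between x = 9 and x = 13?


The area under a constant function y = 5 is a rectangle.
Width = 13 - 9 = 4
Height = 5
Area = width * height
= 4 * 5
= 20

20


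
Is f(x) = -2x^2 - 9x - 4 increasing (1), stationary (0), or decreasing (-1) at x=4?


Compute f'(x) to determine behavior:
f'(x) = -4x - 9
f'(4) = -4 * 4 - 9
= -16 - 9
= -25
Since f'(4) < 0, the function is decreasing (-1)

-1


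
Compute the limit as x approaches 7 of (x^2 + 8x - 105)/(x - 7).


Direct substitution gives 0/0, so we factor the numerator.
Factor: (x^2 + 8x - 105) = (x - 7)(x + 15)
Cancel the common factor (x - 7):
(x^2 + 8x - 105)/(x - 7) = (x + 15)
Now substitute x = 7:
= (7) - (-15) = 22

22


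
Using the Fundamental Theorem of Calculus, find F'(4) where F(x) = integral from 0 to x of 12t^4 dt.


By the Fundamental Theorem of Calculus (Part 1):
If F(x) = integral from 0 to x of f(t) dt, then F'(x) = f(x)
Here f(t) = 12t^4
So F'(x) = 12x^4
Evaluate at x = 4:
F'(4) = 12 * 4^4
= 12 * 256
= 3072

3072


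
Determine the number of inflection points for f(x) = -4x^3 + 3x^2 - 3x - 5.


Inflection points occur where f''(x) = 0 and concavity changes.
f(x) = -4x^3 + 3x^2 - 3x - 5
f'(x) = -12x^2 + 6x - 3
f''(x) = -24x + 6
Set f''(x) = 0:
-24x + 6 = 0
x = -6 / (-24) = 1/4
Since f''(x) is linear (degree 1), it changes sign at this point.
Therefore there is exactly 1 inflection point.

1


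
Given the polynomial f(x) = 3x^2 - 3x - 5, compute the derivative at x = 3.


Differentiate term by term using power and sum rules:
f(x) = 3x^2 - 3x - 5
f'(x) = 6x - 3
Substitute x = 3:
f'(3) = 6 * 3 - 3
= 18 - 3
= 15

15


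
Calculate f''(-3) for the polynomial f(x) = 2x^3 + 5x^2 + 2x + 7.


First derivative:
f'(x) = 6x^2 + 10x + 2
Second derivative:
f''(x) = 12x + 10
Substitute x = -3:
f''(-3) = 12 * (-3) + 10
= -36 + 10
= -26

-26


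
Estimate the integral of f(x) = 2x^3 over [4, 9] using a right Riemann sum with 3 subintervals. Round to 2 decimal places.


Right Riemann sum uses right endpoints of each subinterval.
Interval: [4, 9], n = 3
dx = (9 - 4) / 3 = 5/3
Right endpoints: [17/3, 22/3, 9]
f values: [9826/27, 21296/27, 1458]
Sum = dx * (sum of f values)
= 5/3 * 7832/3
= 39160/9 ≈ 4351.11

4351.11


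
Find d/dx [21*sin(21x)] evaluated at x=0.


Apply the chain rule to differentiate 21*sin(21x):
d/dx [21*sin(21x)]
= 21 * cos(21x) * d/dx(21x)
= 21 * 21 * cos(21x)
= 441 * cos(21x)
Evaluate at x = 0:
= 441 * cos(0)
= 441 * 1
= 441

441


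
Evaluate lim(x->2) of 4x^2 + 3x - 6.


Since polynomials are continuous, we use direct substitution.
lim(x->2) of 4x^2 + 3x - 6
= 4 * 2^2 + 3 * 2 - 6
= 16 + 6 - 6
= 16

16


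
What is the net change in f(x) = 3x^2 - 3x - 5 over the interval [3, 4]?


Net change = f(b) - f(a)
f(x) = 3x^2 - 3x - 5
Compute f(4):
f(4) = 3 * 4^2 - 3 * 4 - 5
= 48 - 12 - 5
= 31
Compute f(3):
f(3) = 3 * 3^2 - 3 * 3 - 5
= 27 - 9 - 5
= 13
Net change = 31 - 13 = 18

18


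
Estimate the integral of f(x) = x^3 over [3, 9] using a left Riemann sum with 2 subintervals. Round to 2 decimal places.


Left Riemann sum uses left endpoints of each subinterval.
Interval: [3, 9], n = 2
dx = (9 - 3) / 2 = 3
Left endpoints: [3, 6]
f values: [27, 216]
Sum = dx * (sum of f values)
= 3 * 243
= 729 = 729.00

729.00


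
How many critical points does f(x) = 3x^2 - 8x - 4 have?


Find where f'(x) = 0:
f'(x) = 6x - 8
Set f'(x) = 0:
6x - 8 = 0
x = 8 / 6 = 4/3
This is a linear equation in x, so there is exactly one solution.
Number of critical points: 1

1


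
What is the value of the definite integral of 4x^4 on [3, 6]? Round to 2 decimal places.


Find the antiderivative of 4x^4:
F(x) = 4/5 * x^5
Apply the Fundamental Theorem of Calculus:
F(6) - F(3)
= 4/5 * 6^5 - 4/5 * 3^5
= 4/5 * (7776 - 243)
= 4/5 * 7533
= 30132/5 = 6026.40

6026.40


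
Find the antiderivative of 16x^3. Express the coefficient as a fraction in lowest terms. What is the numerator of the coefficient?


Apply the power rule for integration:
integral of ax^n dx = a/(n+1) * x^(n+1) + C
integral of 16x^3 dx
= 16/4 * x^4 + C
= 4 * x^4 + C
The coefficient in lowest terms is 4 = 4/1, so its numerator is 4

4


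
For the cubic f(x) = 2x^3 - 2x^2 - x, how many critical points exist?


Find where f'(x) = 0:
f(x) = 2x^3 - 2x^2 - x
f'(x) = 6x^2 - 4x - 1
This is a quadratic in x. Use the discriminant to count real roots.
Discriminant = (-4)^2 - 4 * 6 * (-1)
= 16 - (-24)
= 40
Since discriminant > 0, f'(x) = 0 has 2 real solutions.
Number of critical points: 2

2


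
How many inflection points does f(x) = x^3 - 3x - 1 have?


Inflection points occur where f''(x) = 0 and concavity changes.
f(x) = x^3 - 3x - 1
f'(x) = 3x^2 - 3
f''(x) = 6x
Set f''(x) = 0:
6x = 0
x = 0 / 6 = 0
Since f''(x) is linear (degree 1), it changes sign at this point.
Therefore there is exactly 1 inflection point.

1


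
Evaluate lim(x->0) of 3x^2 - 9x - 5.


Since polynomials are continuous, we use direct substitution.
lim(x->0) of 3x^2 - 9x - 5
= 3 * 0^2 - 9 * 0 - 5
= 0 + 0 - 5
= -5

-5


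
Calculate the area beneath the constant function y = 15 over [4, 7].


The area under a constant function y = 15 is a rectangle.
Width = 7 - 4 = 3
Height = 15
Area = width * height
= 3 * 15
= 45

45


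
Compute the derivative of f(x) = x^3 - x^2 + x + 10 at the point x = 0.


Differentiate f(x) = x^3 - x^2 + x + 10 term by term:
f'(x) = 3x^2 - 2x + 1
Substitute x = 0:
f'(0) = 3 * 0^2 - 2 * 0 + 1
= 0 + 0 + 1
= 1

1


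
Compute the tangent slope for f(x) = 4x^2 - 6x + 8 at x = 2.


The slope of the tangent line equals f'(x) at the point.
f(x) = 4x^2 - 6x + 8
f'(x) = 8x - 6
At x = 2:
f'(2) = 8 * 2 - 6
= 16 - 6
= 10

10


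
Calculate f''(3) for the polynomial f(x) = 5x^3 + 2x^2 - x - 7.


First derivative:
f'(x) = 15x^2 + 4x - 1
Second derivative:
f''(x) = 30x + 4
Substitute x = 3:
f''(3) = 30 * 3 + 4
= 90 + 4
= 94

94


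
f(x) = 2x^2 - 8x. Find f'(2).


Differentiate term by term using power and sum rules:
f(x) = 2x^2 - 8x
f'(x) = 4x - 8
Substitute x = 2:
f'(2) = 4 * 2 - 8
= 8 - 8
= 0

0


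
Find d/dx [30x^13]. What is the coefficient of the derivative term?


We apply the power rule: d/dx [ax^n] = a*n * x^(n-1)
d/dx [30x^13]
= 30 * 13 * x^(13-1)
= 390x^12
The coefficient is 390

390


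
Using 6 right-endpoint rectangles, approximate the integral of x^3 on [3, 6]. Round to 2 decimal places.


Right Riemann sum uses right endpoints of each subinterval.
Interval: [3, 6], n = 6
dx = (6 - 3) / 6 = 1/2
Right endpoints: [7/2, 4, 9/2, 5, 11/2, 6]
f values: [343/8, 64, 729/8, 125, 1331/8, 216]
Sum = dx * (sum of f values)
= 1/2 * 5643/8
= 5643/16 ≈ 352.69

352.69


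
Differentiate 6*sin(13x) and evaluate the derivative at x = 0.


Apply the chain rule to differentiate 6*sin(13x):
d/dx [6*sin(13x)]
= 6 * cos(13x) * d/dx(13x)
= 6 * 13 * cos(13x)
= 78 * cos(13x)
Evaluate at x = 0:
= 78 * cos(0)
= 78 * 1
= 78

78


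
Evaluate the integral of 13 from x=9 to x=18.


The integral of a constant k over [a, b] equals k * (b - a).
integral from 9 to 18 of 13 dx
= 13 * (18 - 9)
= 13 * 9
= 117

117


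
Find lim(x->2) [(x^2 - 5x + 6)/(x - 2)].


Direct substitution gives 0/0, so we factor the numerator.
Factor: (x^2 - 5x + 6) = (x - 2)(x - 3)
Cancel the common factor (x - 2):
(x^2 - 5x + 6)/(x - 2) = (x - 3)
Now substitute x = 2:
= (2) - (3) = -1

-1


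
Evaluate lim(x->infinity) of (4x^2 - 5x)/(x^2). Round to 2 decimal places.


For limits at infinity with equal-degree polynomials,
we compare leading coefficients.
Numerator leading term: 4x^2
Denominator leading term: x^2
Divide both by x^2:
lim = (4 - 5/x) / (1)
As x -> infinity, the 1/x and 1/x^2 terms vanish:
= 4/1 = 4 = 4.00

4.00


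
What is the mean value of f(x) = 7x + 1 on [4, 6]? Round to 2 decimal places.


Average value = 1/(b-a) * integral from a to b of f(x) dx
First compute the integral of 7x + 1:
F(x) = (7/2)x^2 + x
F(6) = 7/2 * 36 + 1 * 6 = 132
F(4) = 7/2 * 16 + 1 * 4 = 60
Integral = 132 - 60 = 72
Average = 72 / (6 - 4) = 72 / 2
= 36 = 36.00

36.00


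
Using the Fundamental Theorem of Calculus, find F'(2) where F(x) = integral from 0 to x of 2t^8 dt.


By the Fundamental Theorem of Calculus (Part 1):
If F(x) = integral from 0 to x of f(t) dt, then F'(x) = f(x)
Here f(t) = 2t^8
So F'(x) = 2x^8
Evaluate at x = 2:
F'(2) = 2 * 2^8
= 2 * 256
= 512

512


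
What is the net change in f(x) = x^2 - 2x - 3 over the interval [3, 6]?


Net change = f(b) - f(a)
f(x) = x^2 - 2x - 3
Compute f(6):
f(6) = 1 * 6^2 - 2 * 6 - 3
= 36 - 12 - 3
= 21
Compute f(3):
f(3) = 1 * 3^2 - 2 * 3 - 3
= 9 - 6 - 3
= 0
Net change = 21 - 0 = 21

21


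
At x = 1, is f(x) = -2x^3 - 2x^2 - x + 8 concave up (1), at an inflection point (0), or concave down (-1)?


Concavity is determined by the sign of f''(x).
f(x) = -2x^3 - 2x^2 - x + 8
f'(x) = -6x^2 - 4x - 1
f''(x) = -12x - 4
f''(1) = -12 * 1 - 4
= -12 - 4
= -16
Since f''(1) < 0, the function is concave down (-1)

-1


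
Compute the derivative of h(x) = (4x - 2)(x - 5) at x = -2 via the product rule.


Let u(x) = 4x - 2 and v(x) = x - 5
u'(x) = 4
v'(x) = 1
Product rule: h'(x) = u'(x)*v(x) + u(x)*v'(x)
= 4 * (x - 5) + (4x - 2) * 1
At x = -2:
u(-2) = 4 * (-2) - 2 = -10
v(-2) = 1 * (-2) - 5 = -7
h'(-2) = 4 * (-7) + (-10) * 1
= -28 - 10
= -38

-38


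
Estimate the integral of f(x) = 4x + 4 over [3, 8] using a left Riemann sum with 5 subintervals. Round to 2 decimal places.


Left Riemann sum uses left endpoints of each subinterval.
Interval: [3, 8], n = 5
dx = (8 - 3) / 5 = 1
Left endpoints: [3, 4, 5, 6, 7]
f values: [16, 20, 24, 28, 32]
Sum = dx * (sum of f values)
= 1 * 120
= 120 = 120.00

120.00


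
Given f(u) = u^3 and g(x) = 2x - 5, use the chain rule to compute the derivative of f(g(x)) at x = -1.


Using the chain rule: (f(g(x)))' = f'(g(x)) * g'(x)
First, find g(-1):
g(-1) = 2 * (-1) - 5 = -7
Next, f'(u) = 3u^2
And g'(x) = 2
So f'(g(-1)) * g'(-1)
= 3 * (-7)^2 * 2
= 3 * 49 * 2
= 294

294


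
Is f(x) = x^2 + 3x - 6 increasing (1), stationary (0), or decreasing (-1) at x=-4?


Compute f'(x) to determine behavior:
f'(x) = 2x + 3
f'(-4) = 2 * (-4) + 3
= -8 + 3
= -5
Since f'(-4) < 0, the function is decreasing (-1)

-1


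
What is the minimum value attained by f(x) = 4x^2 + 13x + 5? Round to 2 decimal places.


For a quadratic f(x) = ax^2 + bx + c with a > 0, the minimum is at the vertex.
Vertex x-coordinate: x = -b/(2a)
x = -(13) / (2 * 4)
x = -13/8
Substitute back to find the minimum value:
f(-13/8) = 4 * (-13/8)^2 + 13 * (-13/8) + 5
= 169/16 - 169/8 + 5
= -89/16 ≈ -5.56

-5.56


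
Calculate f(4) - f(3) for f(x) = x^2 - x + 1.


Net change = f(b) - f(a)
f(x) = x^2 - x + 1
Compute f(4):
f(4) = 1 * 4^2 - 1 * 4 + 1
= 16 - 4 + 1
= 13
Compute f(3):
f(3) = 1 * 3^2 - 1 * 3 + 1
= 9 - 3 + 1
= 7
Net change = 13 - 7 = 6

6


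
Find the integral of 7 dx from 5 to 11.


The integral of a constant k over [a, b] equals k * (b - a).
integral from 5 to 11 of 7 dx
= 7 * (11 - 5)
= 7 * 6
= 42

42


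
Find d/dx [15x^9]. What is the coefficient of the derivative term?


We apply the power rule: d/dx [ax^n] = a*n * x^(n-1)
d/dx [15x^9]
= 15 * 9 * x^(9-1)
= 135x^8
The coefficient is 135

135


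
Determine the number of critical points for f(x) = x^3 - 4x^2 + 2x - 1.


Find where f'(x) = 0:
f(x) = x^3 - 4x^2 + 2x - 1
f'(x) = 3x^2 - 8x + 2
This is a quadratic in x. Use the discriminant to count real roots.
Discriminant = (-8)^2 - 4 * 3 * 2
= 64 - 24
= 40
Since discriminant > 0, f'(x) = 0 has 2 real solutions.
Number of critical points: 2

2


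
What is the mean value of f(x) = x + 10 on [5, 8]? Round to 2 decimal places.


Average value = 1/(b-a) * integral from a to b of f(x) dx
First compute the integral of x + 10:
F(x) = (1/2)x^2 + 10x
F(8) = 1/2 * 64 + 10 * 8 = 112
F(5) = 1/2 * 25 + 10 * 5 = 125/2
Integral = 112 - 125/2 = 99/2
Average = (99/2) / (8 - 5) = (99/2) / 3
= 33/2 = 16.50

16.50


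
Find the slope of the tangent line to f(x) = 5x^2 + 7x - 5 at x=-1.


The slope of the tangent line equals f'(x) at the point.
f(x) = 5x^2 + 7x - 5
f'(x) = 10x + 7
At x = -1:
f'(-1) = 10 * (-1) + 7
= -10 + 7
= -3

-3


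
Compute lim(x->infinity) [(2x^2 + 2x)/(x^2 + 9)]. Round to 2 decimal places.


For limits at infinity with equal-degree polynomials,
we compare leading coefficients.
Numerator leading term: 2x^2
Denominator leading term: x^2
Divide both by x^2:
lim = (2 + 2/x) / (1 + 9/x^2)
As x -> infinity, the 1/x and 1/x^2 terms vanish:
= 2/1 = 2 = 2.00

2.00


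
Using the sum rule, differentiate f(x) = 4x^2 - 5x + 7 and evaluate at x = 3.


Differentiate term by term using power and sum rules:
f(x) = 4x^2 - 5x + 7
f'(x) = 8x - 5
Substitute x = 3:
f'(3) = 8 * 3 - 5
= 24 - 5
= 19

19


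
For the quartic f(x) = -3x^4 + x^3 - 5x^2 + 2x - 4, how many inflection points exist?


Inflection points occur where f''(x) = 0 and concavity changes.
f(x) = -3x^4 + x^3 - 5x^2 + 2x - 4
f'(x) = -12x^3 + 3x^2 - 10x + 2
f''(x) = -36x^2 + 6x - 10
This is a quadratic in x. Use the discriminant to count real roots.
Discriminant = (6)^2 - 4 * (-36) * (-10)
= 36 - 1440
= -1404
Since discriminant < 0, f''(x) = 0 has no real solutions.
Number of inflection points: 0

0


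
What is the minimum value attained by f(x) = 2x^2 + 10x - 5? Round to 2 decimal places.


For a quadratic f(x) = ax^2 + bx + c with a > 0, the minimum is at the vertex.
Vertex x-coordinate: x = -b/(2a)
x = -(10) / (2 * 2)
x = -10/4 = -5/2
Substitute back to find the minimum value:
f(-5/2) = 2 * (-5/2)^2 + 10 * (-5/2) - 5
= 25/2 - 25 - 5
= -35/2 = -17.50

-17.50


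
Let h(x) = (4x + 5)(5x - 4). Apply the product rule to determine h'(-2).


Let u(x) = 4x + 5 and v(x) = 5x - 4
u'(x) = 4
v'(x) = 5
Product rule: h'(x) = u'(x)*v(x) + u(x)*v'(x)
= 4 * (5x - 4) + (4x + 5) * 5
At x = -2:
u(-2) = 4 * (-2) + 5 = -3
v(-2) = 5 * (-2) - 4 = -14
h'(-2) = 4 * (-14) + (-3) * 5
= -56 - 15
= -71

-71
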